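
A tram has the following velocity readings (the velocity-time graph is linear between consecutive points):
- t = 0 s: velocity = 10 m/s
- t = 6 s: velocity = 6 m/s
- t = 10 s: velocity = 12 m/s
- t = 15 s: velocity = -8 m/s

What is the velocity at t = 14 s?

-4 m/s

On 10–15 s the graph is linear from 12 to -8 m/s: v(14) = 12 + (-8 − 12)·(14 − 10)/(15 − 10) = -4 m/s.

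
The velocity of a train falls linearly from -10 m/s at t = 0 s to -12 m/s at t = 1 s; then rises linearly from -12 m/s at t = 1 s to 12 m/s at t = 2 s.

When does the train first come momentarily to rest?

v changes sign on 1–2 s (from -12 to 12); the graph is linear there, so v = 0 at t = 1 + (12)·(2 − 1)/(12 − -12) = 1.5 s.

t = 1.5 s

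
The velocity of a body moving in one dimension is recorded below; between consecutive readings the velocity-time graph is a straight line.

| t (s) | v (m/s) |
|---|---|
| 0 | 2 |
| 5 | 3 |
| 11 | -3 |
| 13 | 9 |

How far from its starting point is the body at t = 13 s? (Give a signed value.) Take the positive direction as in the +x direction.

18.5 m

Net displacement equals the area under the velocity-time graph (areas below the axis count negative).
0–5 s: ½(2 + 3)(5) = 12.5 m
5–11 s: ½(3 + -3)(6) = 0 m
11–13 s: ½(-3 + 9)(2) = 6 m
Net displacement = 18.5 m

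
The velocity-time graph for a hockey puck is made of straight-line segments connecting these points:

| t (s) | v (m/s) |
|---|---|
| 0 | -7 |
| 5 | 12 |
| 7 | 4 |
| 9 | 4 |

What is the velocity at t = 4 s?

8.2 m/s

On 0–5 s the graph is linear from -7 to 12 m/s: v(4) = -7 + (12 − -7)·(4 − 0)/(5 − 0) = 8.2 m/s.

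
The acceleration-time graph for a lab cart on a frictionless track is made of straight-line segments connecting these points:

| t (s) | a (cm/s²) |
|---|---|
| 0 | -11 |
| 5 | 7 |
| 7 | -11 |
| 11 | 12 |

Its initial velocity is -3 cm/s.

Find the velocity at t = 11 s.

Δv equals the area under the a-t graph; then v = v₀ + Δv.
0–5 s: ½(-11 + 7)(5) = -10 cm/s
5–7 s: ½(7 + -11)(2) = -4 cm/s
7–11 s: ½(-11 + 12)(4) = 2 cm/s
Δv = -12 cm/s, so v(11) = -3 + (-12) = -15 cm/s.

-15 cm/s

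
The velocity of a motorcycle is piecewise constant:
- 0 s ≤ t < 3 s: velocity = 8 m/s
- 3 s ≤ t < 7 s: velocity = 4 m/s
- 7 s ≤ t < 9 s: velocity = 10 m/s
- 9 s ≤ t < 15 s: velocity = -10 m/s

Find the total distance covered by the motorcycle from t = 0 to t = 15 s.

Total distance travelled is ∫|v| dt — sum the magnitudes of each area piece.
0–3 s: |8| × 3 = 24 m
3–7 s: |4| × 4 = 16 m
7–9 s: |10| × 2 = 20 m
9–15 s: |-10| × 6 = 60 m
Total distance = 120 m

120 m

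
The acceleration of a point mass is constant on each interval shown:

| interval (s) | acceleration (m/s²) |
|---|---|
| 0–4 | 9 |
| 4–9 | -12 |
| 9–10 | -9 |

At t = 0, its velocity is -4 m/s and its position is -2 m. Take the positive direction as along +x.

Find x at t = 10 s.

31.5 m

On each constant-a segment, Δv = aΔt and Δx = v₀Δt + ½aΔt²; chain segment to segment.
0–4 s: v starts -4 m/s; Δx = -4·4 + ½·9·4² = 56 m; v ends 32 m/s.
4–9 s: v starts 32 m/s; Δx = 32·5 + ½·-12·5² = 10 m; v ends -28 m/s.
9–10 s: v starts -28 m/s; Δx = -28·1 + ½·-9·1² = -32.5 m; v ends -37 m/s.
x(10) = -2 + Σ Δx = 31.5 m.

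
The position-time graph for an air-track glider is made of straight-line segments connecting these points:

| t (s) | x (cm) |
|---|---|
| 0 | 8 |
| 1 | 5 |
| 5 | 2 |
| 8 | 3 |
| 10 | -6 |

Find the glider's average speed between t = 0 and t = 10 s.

1.6 cm/s

Average speed = (total path length)/(elapsed time); on a piecewise-linear x-t graph the path length is Σ|Δx|.
0–1 s: |Δx| = |5 − 8| = 3 cm
1–5 s: |Δx| = |2 − 5| = 3 cm
5–8 s: |Δx| = |3 − 2| = 1 cm
8–10 s: |Δx| = |-6 − 3| = 9 cm
Total path = 16 cm; average speed = 16/10 = 1.6 cm/s.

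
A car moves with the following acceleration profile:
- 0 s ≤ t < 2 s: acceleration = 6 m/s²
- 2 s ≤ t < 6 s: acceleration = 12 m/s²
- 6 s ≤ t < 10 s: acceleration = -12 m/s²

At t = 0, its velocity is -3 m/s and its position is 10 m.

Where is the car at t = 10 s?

280 m

On each constant-a segment, Δv = aΔt and Δx = v₀Δt + ½aΔt²; chain segment to segment.
0–2 s: v starts -3 m/s; Δx = -3·2 + ½·6·2² = 6 m; v ends 9 m/s.
2–6 s: v starts 9 m/s; Δx = 9·4 + ½·12·4² = 132 m; v ends 57 m/s.
6–10 s: v starts 57 m/s; Δx = 57·4 + ½·-12·4² = 132 m; v ends 9 m/s.
x(10) = 10 + Σ Δx = 280 m.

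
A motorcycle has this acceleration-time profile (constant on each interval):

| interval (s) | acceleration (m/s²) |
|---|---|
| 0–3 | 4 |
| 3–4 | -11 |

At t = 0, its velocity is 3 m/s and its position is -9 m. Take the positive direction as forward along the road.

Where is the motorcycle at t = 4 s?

27.5 m

On each constant-a segment, Δv = aΔt and Δx = v₀Δt + ½aΔt²; chain segment to segment.
0–3 s: v starts 3 m/s; Δx = 3·3 + ½·4·3² = 27 m; v ends 15 m/s.
3–4 s: v starts 15 m/s; Δx = 15·1 + ½·-11·1² = 9.5 m; v ends 4 m/s.
x(4) = -9 + Σ Δx = 27.5 m.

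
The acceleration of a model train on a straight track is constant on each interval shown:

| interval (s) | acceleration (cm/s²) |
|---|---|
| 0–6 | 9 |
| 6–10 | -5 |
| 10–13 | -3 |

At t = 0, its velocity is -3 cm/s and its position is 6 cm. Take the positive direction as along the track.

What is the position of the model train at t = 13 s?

On each constant-a segment, Δv = aΔt and Δx = v₀Δt + ½aΔt²; chain segment to segment.
0–6 s: v starts -3 cm/s; Δx = -3·6 + ½·9·6² = 144 cm; v ends 51 cm/s.
6–10 s: v starts 51 cm/s; Δx = 51·4 + ½·-5·4² = 164 cm; v ends 31 cm/s.
10–13 s: v starts 31 cm/s; Δx = 31·3 + ½·-3·3² = 79.5 cm; v ends 22 cm/s.
x(13) = 6 + Σ Δx = 393.5 cm.

393.5 cm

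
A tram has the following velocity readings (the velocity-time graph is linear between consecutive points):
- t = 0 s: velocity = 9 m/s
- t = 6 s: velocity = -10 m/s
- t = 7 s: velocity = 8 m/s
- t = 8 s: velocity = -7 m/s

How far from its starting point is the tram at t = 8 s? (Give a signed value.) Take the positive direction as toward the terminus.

-3.5 m

Net displacement equals the area under the velocity-time graph (areas below the axis count negative).
0–6 s: ½(9 + -10)(6) = -3 m
6–7 s: ½(-10 + 8)(1) = -1 m
7–8 s: ½(8 + -7)(1) = 0.5 m
Net displacement = -3.5 m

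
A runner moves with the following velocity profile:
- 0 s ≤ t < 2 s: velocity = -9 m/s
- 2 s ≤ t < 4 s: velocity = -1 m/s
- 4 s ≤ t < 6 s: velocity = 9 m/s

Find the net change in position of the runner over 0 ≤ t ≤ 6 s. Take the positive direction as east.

-2 m

Net displacement equals the area under the velocity-time graph (areas below the axis count negative).
0–2 s: -9 × 2 = -18 m
2–4 s: -1 × 2 = -2 m
4–6 s: 9 × 2 = 18 m
Net displacement = -2 m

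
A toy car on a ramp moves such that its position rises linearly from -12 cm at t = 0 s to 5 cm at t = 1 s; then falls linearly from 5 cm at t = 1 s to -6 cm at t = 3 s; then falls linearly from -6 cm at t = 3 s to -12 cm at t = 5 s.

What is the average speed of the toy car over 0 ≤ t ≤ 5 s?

Average speed = (total path length)/(elapsed time); on a piecewise-linear x-t graph the path length is Σ|Δx|.
0–1 s: |Δx| = |5 − -12| = 17 cm
1–3 s: |Δx| = |-6 − 5| = 11 cm
3–5 s: |Δx| = |-12 − -6| = 6 cm
Total path = 34 cm; average speed = 34/5 = 6.8 cm/s.

6.8 cm/s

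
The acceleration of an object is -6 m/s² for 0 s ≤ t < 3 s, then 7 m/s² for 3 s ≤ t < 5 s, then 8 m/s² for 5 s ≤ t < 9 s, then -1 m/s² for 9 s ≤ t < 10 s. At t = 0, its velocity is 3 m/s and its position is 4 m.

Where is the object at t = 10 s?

On each constant-a segment, Δv = aΔt and Δx = v₀Δt + ½aΔt²; chain segment to segment.
0–3 s: v starts 3 m/s; Δx = 3·3 + ½·-6·3² = -18 m; v ends -15 m/s.
3–5 s: v starts -15 m/s; Δx = -15·2 + ½·7·2² = -16 m; v ends -1 m/s.
5–9 s: v starts -1 m/s; Δx = -1·4 + ½·8·4² = 60 m; v ends 31 m/s.
9–10 s: v starts 31 m/s; Δx = 31·1 + ½·-1·1² = 30.5 m; v ends 30 m/s.
x(10) = 4 + Σ Δx = 60.5 m.

60.5 m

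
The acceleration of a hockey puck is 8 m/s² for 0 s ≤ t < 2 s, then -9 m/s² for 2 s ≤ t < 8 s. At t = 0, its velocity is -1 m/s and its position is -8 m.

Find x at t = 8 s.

-66 m

On each constant-a segment, Δv = aΔt and Δx = v₀Δt + ½aΔt²; chain segment to segment.
0–2 s: v starts -1 m/s; Δx = -1·2 + ½·8·2² = 14 m; v ends 15 m/s.
2–8 s: v starts 15 m/s; Δx = 15·6 + ½·-9·6² = -72 m; v ends -39 m/s.
x(8) = -8 + Σ Δx = -66 m.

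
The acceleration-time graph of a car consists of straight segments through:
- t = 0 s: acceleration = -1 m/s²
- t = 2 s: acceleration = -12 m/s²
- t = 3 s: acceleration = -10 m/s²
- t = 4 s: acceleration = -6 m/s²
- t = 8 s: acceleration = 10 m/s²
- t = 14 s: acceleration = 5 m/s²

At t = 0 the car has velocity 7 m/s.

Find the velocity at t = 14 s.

Δv equals the area under the a-t graph; then v = v₀ + Δv.
0–2 s: ½(-1 + -12)(2) = -13 m/s
2–3 s: ½(-12 + -10)(1) = -11 m/s
3–4 s: ½(-10 + -6)(1) = -8 m/s
4–8 s: ½(-6 + 10)(4) = 8 m/s
8–14 s: ½(10 + 5)(6) = 45 m/s
Δv = 21 m/s, so v(14) = 7 + (21) = 28 m/s.

28 m/s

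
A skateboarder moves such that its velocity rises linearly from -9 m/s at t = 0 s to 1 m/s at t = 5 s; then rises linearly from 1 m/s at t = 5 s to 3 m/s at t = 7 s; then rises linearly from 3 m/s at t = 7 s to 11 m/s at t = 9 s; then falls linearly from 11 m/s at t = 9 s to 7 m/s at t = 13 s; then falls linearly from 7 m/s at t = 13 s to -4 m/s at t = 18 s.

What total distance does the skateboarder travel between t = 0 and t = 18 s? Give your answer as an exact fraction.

Total distance travelled is ∫|v| dt — sum the magnitudes of each area piece.
0–5 s: v = 0 at t = 4.5 s; triangle areas 20.25 + 0.25 = 20.5 m
5–7 s: |½(1 + 3)(2)| = 4 m
7–9 s: |½(3 + 11)(2)| = 14 m
9–13 s: |½(11 + 7)(4)| = 36 m
13–18 s: v = 0 at t = 178/11 s; triangle areas 245/22 + 40/11 = 325/22 m
Total distance = 982/11 m

982/11 m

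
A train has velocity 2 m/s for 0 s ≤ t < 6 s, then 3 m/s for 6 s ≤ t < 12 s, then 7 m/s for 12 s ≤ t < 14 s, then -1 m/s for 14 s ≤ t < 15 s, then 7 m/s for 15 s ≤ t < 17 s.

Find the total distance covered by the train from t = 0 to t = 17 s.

59 m

Distance (not displacement) is the total path length: add the absolute areas under v-t.
0–6 s: |2| × 6 = 12 m
6–12 s: |3| × 6 = 18 m
12–14 s: |7| × 2 = 14 m
14–15 s: |-1| × 1 = 1 m
15–17 s: |7| × 2 = 14 m
Total distance = 59 m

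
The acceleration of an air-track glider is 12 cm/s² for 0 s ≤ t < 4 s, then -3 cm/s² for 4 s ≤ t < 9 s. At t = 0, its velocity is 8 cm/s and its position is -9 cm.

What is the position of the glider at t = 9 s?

On each constant-a segment, Δv = aΔt and Δx = v₀Δt + ½aΔt²; chain segment to segment.
0–4 s: v starts 8 cm/s; Δx = 8·4 + ½·12·4² = 128 cm; v ends 56 cm/s.
4–9 s: v starts 56 cm/s; Δx = 56·5 + ½·-3·5² = 242.5 cm; v ends 41 cm/s.
x(9) = -9 + Σ Δx = 361.5 cm.

361.5 cm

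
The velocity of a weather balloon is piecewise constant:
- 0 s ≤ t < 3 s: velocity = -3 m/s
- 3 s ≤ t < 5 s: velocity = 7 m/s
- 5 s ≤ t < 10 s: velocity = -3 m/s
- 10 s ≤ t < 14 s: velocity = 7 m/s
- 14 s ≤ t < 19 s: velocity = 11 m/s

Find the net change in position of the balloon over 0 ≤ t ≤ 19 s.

73 m

Net displacement equals the area under the velocity-time graph (areas below the axis count negative).
0–3 s: -3 × 3 = -9 m
3–5 s: 7 × 2 = 14 m
5–10 s: -3 × 5 = -15 m
10–14 s: 7 × 4 = 28 m
14–19 s: 11 × 5 = 55 m
Net displacement = 73 m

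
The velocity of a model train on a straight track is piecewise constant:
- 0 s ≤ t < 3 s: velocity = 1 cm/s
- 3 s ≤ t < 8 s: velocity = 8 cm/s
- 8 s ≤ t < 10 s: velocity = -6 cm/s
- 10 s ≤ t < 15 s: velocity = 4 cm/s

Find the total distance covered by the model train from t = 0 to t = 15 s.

75 cm

Distance (not displacement) is the total path length: add the absolute areas under v-t.
0–3 s: |1| × 3 = 3 cm
3–8 s: |8| × 5 = 40 cm
8–10 s: |-6| × 2 = 12 cm
10–15 s: |4| × 5 = 20 cm
Total distance = 75 cm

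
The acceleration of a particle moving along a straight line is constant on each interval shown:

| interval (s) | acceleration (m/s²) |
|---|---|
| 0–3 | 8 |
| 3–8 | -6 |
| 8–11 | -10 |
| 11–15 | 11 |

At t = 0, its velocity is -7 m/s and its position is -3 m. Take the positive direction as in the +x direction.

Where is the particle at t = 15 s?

On each constant-a segment, Δv = aΔt and Δx = v₀Δt + ½aΔt²; chain segment to segment.
0–3 s: v starts -7 m/s; Δx = -7·3 + ½·8·3² = 15 m; v ends 17 m/s.
3–8 s: v starts 17 m/s; Δx = 17·5 + ½·-6·5² = 10 m; v ends -13 m/s.
8–11 s: v starts -13 m/s; Δx = -13·3 + ½·-10·3² = -84 m; v ends -43 m/s.
11–15 s: v starts -43 m/s; Δx = -43·4 + ½·11·4² = -84 m; v ends 1 m/s.
x(15) = -3 + Σ Δx = -146 m.

-146 m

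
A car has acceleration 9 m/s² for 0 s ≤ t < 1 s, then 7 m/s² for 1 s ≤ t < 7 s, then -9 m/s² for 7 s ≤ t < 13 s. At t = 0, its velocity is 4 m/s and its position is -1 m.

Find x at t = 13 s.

379.5 m

On each constant-a segment, Δv = aΔt and Δx = v₀Δt + ½aΔt²; chain segment to segment.
0–1 s: v starts 4 m/s; Δx = 4·1 + ½·9·1² = 8.5 m; v ends 13 m/s.
1–7 s: v starts 13 m/s; Δx = 13·6 + ½·7·6² = 204 m; v ends 55 m/s.
7–13 s: v starts 55 m/s; Δx = 55·6 + ½·-9·6² = 168 m; v ends 1 m/s.
x(13) = -1 + Σ Δx = 379.5 m.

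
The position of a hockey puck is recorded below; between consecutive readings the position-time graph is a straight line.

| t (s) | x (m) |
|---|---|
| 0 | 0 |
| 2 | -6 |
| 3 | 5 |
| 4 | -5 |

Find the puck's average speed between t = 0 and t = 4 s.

6.75 m/s

Average speed = (total path length)/(elapsed time); on a piecewise-linear x-t graph the path length is Σ|Δx|.
0–2 s: |Δx| = |-6 − 0| = 6 m
2–3 s: |Δx| = |5 − -6| = 11 m
3–4 s: |Δx| = |-5 − 5| = 10 m
Total path = 27 m; average speed = 27/4 = 6.75 m/s.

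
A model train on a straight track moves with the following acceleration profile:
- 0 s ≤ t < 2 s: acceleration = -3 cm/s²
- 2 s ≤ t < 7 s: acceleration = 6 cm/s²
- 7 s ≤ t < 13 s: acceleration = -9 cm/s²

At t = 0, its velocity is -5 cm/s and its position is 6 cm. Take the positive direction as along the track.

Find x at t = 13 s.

-38 cm

On each constant-a segment, Δv = aΔt and Δx = v₀Δt + ½aΔt²; chain segment to segment.
0–2 s: v starts -5 cm/s; Δx = -5·2 + ½·-3·2² = -16 cm; v ends -11 cm/s.
2–7 s: v starts -11 cm/s; Δx = -11·5 + ½·6·5² = 20 cm; v ends 19 cm/s.
7–13 s: v starts 19 cm/s; Δx = 19·6 + ½·-9·6² = -48 cm; v ends -35 cm/s.
x(13) = 6 + Σ Δx = -38 cm.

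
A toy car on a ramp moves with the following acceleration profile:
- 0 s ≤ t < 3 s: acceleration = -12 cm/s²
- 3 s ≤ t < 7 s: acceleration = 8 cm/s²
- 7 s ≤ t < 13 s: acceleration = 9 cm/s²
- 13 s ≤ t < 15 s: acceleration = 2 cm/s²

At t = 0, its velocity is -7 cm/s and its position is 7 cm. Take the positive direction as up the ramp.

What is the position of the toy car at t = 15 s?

On each constant-a segment, Δv = aΔt and Δx = v₀Δt + ½aΔt²; chain segment to segment.
0–3 s: v starts -7 cm/s; Δx = -7·3 + ½·-12·3² = -75 cm; v ends -43 cm/s.
3–7 s: v starts -43 cm/s; Δx = -43·4 + ½·8·4² = -108 cm; v ends -11 cm/s.
7–13 s: v starts -11 cm/s; Δx = -11·6 + ½·9·6² = 96 cm; v ends 43 cm/s.
13–15 s: v starts 43 cm/s; Δx = 43·2 + ½·2·2² = 90 cm; v ends 47 cm/s.
x(15) = 7 + Σ Δx = 10 cm.

10 cm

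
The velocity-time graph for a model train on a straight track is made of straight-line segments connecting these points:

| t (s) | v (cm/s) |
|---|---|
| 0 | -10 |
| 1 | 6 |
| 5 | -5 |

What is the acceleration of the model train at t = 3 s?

Acceleration is the slope of the v-t graph on 1–5 s: (-5 − 6)/(5 − 1) = -2.75 cm/s².

-2.75 cm/s²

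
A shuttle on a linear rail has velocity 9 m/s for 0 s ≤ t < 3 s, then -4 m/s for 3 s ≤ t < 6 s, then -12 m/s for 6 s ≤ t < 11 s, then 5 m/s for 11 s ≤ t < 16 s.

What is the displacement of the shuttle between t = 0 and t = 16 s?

Net displacement equals the area under the velocity-time graph (areas below the axis count negative).
0–3 s: 9 × 3 = 27 m
3–6 s: -4 × 3 = -12 m
6–11 s: -12 × 5 = -60 m
11–16 s: 5 × 5 = 25 m
Net displacement = -20 m

-20 m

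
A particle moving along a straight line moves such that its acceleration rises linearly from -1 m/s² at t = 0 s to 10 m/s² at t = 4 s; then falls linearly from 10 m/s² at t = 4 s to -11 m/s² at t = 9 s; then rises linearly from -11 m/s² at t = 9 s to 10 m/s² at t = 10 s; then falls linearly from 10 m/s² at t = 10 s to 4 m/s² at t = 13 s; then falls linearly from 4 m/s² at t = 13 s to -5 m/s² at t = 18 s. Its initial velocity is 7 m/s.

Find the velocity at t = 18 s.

40.5 m/s

Δv equals the area under the a-t graph; then v = v₀ + Δv.
0–4 s: ½(-1 + 10)(4) = 18 m/s
4–9 s: ½(10 + -11)(5) = -2.5 m/s
9–10 s: ½(-11 + 10)(1) = -0.5 m/s
10–13 s: ½(10 + 4)(3) = 21 m/s
13–18 s: ½(4 + -5)(5) = -2.5 m/s
Δv = 33.5 m/s, so v(18) = 7 + (33.5) = 40.5 m/s.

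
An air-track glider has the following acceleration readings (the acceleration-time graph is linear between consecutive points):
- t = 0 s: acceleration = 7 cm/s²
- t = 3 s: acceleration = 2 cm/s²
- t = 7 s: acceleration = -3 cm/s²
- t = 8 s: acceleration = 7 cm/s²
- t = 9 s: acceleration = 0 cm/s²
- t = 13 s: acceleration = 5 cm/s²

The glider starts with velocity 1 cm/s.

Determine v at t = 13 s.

28 cm/s

Δv equals the area under the a-t graph; then v = v₀ + Δv.
0–3 s: ½(7 + 2)(3) = 13.5 cm/s
3–7 s: ½(2 + -3)(4) = -2 cm/s
7–8 s: ½(-3 + 7)(1) = 2 cm/s
8–9 s: ½(7 + 0)(1) = 3.5 cm/s
9–13 s: ½(0 + 5)(4) = 10 cm/s
Δv = 27 cm/s, so v(13) = 1 + (27) = 28 cm/s.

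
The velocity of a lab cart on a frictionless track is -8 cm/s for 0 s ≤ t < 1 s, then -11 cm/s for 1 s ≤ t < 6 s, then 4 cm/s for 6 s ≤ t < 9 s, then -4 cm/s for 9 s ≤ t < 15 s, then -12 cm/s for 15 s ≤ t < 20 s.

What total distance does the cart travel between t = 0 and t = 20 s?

159 cm

Distance (not displacement) is the total path length: add the absolute areas under v-t.
0–1 s: |-8| × 1 = 8 cm
1–6 s: |-11| × 5 = 55 cm
6–9 s: |4| × 3 = 12 cm
9–15 s: |-4| × 6 = 24 cm
15–20 s: |-12| × 5 = 60 cm
Total distance = 159 cm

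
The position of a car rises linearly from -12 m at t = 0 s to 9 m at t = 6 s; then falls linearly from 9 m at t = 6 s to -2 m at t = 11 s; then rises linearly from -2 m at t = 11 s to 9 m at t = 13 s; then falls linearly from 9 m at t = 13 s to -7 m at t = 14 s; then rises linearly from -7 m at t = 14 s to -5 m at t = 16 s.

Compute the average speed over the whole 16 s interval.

3.8125 m/s

Average speed = (total path length)/(elapsed time); on a piecewise-linear x-t graph the path length is Σ|Δx|.
0–6 s: |Δx| = |9 − -12| = 21 m
6–11 s: |Δx| = |-2 − 9| = 11 m
11–13 s: |Δx| = |9 − -2| = 11 m
13–14 s: |Δx| = |-7 − 9| = 16 m
14–16 s: |Δx| = |-5 − -7| = 2 m
Total path = 61 m; average speed = 61/16 = 3.8125 m/s.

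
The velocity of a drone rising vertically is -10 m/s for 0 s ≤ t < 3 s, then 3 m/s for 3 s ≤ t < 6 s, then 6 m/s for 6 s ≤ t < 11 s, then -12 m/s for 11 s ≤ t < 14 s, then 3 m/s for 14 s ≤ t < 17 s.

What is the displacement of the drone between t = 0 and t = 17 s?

-18 m

Displacement is the signed area under the v-t curve.
0–3 s: -10 × 3 = -30 m
3–6 s: 3 × 3 = 9 m
6–11 s: 6 × 5 = 30 m
11–14 s: -12 × 3 = -36 m
14–17 s: 3 × 3 = 9 m
Net displacement = -18 m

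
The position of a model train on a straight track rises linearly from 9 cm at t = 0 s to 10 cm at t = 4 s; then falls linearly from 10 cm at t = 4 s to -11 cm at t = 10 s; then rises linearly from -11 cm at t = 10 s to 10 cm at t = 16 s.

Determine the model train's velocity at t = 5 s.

Velocity is the slope of the x-t graph on 4–10 s: (-11 − 10)/(10 − 4) = -3.5 cm/s.

-3.5 cm/s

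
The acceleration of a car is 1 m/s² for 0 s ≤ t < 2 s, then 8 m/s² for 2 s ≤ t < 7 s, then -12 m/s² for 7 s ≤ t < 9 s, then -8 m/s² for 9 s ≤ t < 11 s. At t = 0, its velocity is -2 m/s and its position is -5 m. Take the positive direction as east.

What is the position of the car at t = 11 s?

165 m

On each constant-a segment, Δv = aΔt and Δx = v₀Δt + ½aΔt²; chain segment to segment.
0–2 s: v starts -2 m/s; Δx = -2·2 + ½·1·2² = -2 m; v ends 0 m/s.
2–7 s: v starts 0 m/s; Δx = 0·5 + ½·8·5² = 100 m; v ends 40 m/s.
7–9 s: v starts 40 m/s; Δx = 40·2 + ½·-12·2² = 56 m; v ends 16 m/s.
9–11 s: v starts 16 m/s; Δx = 16·2 + ½·-8·2² = 16 m; v ends 0 m/s.
x(11) = -5 + Σ Δx = 165 m.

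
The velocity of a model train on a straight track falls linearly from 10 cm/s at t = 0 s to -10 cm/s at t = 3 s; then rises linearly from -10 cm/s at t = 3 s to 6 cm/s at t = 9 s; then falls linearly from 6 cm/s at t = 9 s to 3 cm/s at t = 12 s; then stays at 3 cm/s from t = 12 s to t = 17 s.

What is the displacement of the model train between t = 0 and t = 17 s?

16.5 cm

Displacement is the signed area under the v-t curve.
0–3 s: ½(10 + -10)(3) = 0 cm
3–9 s: ½(-10 + 6)(6) = -12 cm
9–12 s: ½(6 + 3)(3) = 13.5 cm
12–17 s: 3 × 5 = 15 cm
Net displacement = 16.5 cm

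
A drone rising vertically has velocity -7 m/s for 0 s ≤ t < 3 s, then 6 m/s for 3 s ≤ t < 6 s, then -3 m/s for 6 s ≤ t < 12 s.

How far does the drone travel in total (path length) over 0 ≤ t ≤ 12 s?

Distance (not displacement) is the total path length: add the absolute areas under v-t.
0–3 s: |-7| × 3 = 21 m
3–6 s: |6| × 3 = 18 m
6–12 s: |-3| × 6 = 18 m
Total distance = 57 m

57 m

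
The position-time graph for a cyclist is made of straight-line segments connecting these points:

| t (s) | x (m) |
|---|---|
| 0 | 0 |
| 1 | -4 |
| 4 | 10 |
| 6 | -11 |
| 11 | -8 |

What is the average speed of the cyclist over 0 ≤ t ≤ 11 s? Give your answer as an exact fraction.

Average speed = (total path length)/(elapsed time); on a piecewise-linear x-t graph the path length is Σ|Δx|.
0–1 s: |Δx| = |-4 − 0| = 4 m
1–4 s: |Δx| = |10 − -4| = 14 m
4–6 s: |Δx| = |-11 − 10| = 21 m
6–11 s: |Δx| = |-8 − -11| = 3 m
Total path = 42 m; average speed = 42/11 = 42/11 m/s.

42/11 m/s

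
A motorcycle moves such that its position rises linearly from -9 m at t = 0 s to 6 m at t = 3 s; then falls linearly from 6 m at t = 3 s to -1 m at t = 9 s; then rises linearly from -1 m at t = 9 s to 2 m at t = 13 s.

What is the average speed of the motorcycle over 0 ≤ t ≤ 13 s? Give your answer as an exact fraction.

25/13 m/s

Average speed = (total path length)/(elapsed time); on a piecewise-linear x-t graph the path length is Σ|Δx|.
0–3 s: |Δx| = |6 − -9| = 15 m
3–9 s: |Δx| = |-1 − 6| = 7 m
9–13 s: |Δx| = |2 − -1| = 3 m
Total path = 25 m; average speed = 25/13 = 25/13 m/s.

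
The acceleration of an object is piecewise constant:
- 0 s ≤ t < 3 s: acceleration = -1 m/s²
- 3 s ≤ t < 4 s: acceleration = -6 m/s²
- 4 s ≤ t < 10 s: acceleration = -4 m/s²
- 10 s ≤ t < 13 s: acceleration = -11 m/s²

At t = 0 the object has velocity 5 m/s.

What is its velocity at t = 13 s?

Δv equals the area under the a-t graph; then v = v₀ + Δv.
0–3 s: -1 × 3 = -3 m/s
3–4 s: -6 × 1 = -6 m/s
4–10 s: -4 × 6 = -24 m/s
10–13 s: -11 × 3 = -33 m/s
Δv = -66 m/s, so v(13) = 5 + (-66) = -61 m/s.

-61 m/s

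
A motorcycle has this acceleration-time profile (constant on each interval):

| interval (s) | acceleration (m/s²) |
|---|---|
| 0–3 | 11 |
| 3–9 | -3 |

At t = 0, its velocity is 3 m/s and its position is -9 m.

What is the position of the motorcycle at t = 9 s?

211.5 m

On each constant-a segment, Δv = aΔt and Δx = v₀Δt + ½aΔt²; chain segment to segment.
0–3 s: v starts 3 m/s; Δx = 3·3 + ½·11·3² = 58.5 m; v ends 36 m/s.
3–9 s: v starts 36 m/s; Δx = 36·6 + ½·-3·6² = 162 m; v ends 18 m/s.
x(9) = -9 + Σ Δx = 211.5 m.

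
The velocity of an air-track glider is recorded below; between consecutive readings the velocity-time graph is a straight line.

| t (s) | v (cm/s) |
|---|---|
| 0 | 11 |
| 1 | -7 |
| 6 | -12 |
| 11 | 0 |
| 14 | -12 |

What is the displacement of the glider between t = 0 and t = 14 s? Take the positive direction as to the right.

-93.5 cm

Net displacement equals the area under the velocity-time graph (areas below the axis count negative).
0–1 s: ½(11 + -7)(1) = 2 cm
1–6 s: ½(-7 + -12)(5) = -47.5 cm
6–11 s: ½(-12 + 0)(5) = -30 cm
11–14 s: ½(0 + -12)(3) = -18 cm
Net displacement = -93.5 cm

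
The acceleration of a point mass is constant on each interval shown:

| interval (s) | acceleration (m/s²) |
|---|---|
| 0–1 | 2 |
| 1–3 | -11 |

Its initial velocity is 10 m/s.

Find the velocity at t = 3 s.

Δv equals the area under the a-t graph; then v = v₀ + Δv.
0–1 s: 2 × 1 = 2 m/s
1–3 s: -11 × 2 = -22 m/s
Δv = -20 m/s, so v(3) = 10 + (-20) = -10 m/s.

-10 m/s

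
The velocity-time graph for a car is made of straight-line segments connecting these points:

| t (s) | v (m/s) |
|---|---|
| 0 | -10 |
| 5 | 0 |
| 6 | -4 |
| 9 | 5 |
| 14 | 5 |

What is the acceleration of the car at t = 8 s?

3 m/s²

Acceleration is the slope of the v-t graph on 6–9 s: (5 − -4)/(9 − 6) = 3 m/s².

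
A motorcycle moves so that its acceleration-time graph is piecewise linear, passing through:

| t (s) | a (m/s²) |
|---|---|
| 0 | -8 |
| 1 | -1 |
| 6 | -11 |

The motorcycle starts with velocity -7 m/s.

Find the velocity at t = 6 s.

-41.5 m/s

Δv equals the area under the a-t graph; then v = v₀ + Δv.
0–1 s: ½(-8 + -1)(1) = -4.5 m/s
1–6 s: ½(-1 + -11)(5) = -30 m/s
Δv = -34.5 m/s, so v(6) = -7 + (-34.5) = -41.5 m/s.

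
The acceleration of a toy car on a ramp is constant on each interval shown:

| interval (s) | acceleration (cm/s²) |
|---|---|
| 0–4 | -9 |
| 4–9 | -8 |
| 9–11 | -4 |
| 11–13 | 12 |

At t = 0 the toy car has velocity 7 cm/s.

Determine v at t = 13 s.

Δv equals the area under the a-t graph; then v = v₀ + Δv.
0–4 s: -9 × 4 = -36 cm/s
4–9 s: -8 × 5 = -40 cm/s
9–11 s: -4 × 2 = -8 cm/s
11–13 s: 12 × 2 = 24 cm/s
Δv = -60 cm/s, so v(13) = 7 + (-60) = -53 cm/s.

-53 cm/s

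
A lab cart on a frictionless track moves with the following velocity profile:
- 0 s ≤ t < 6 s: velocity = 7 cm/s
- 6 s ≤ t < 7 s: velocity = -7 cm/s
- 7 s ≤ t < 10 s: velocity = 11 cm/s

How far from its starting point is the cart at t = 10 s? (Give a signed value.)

Net displacement equals the area under the velocity-time graph (areas below the axis count negative).
0–6 s: 7 × 6 = 42 cm
6–7 s: -7 × 1 = -7 cm
7–10 s: 11 × 3 = 33 cm
Net displacement = 68 cm

68 cm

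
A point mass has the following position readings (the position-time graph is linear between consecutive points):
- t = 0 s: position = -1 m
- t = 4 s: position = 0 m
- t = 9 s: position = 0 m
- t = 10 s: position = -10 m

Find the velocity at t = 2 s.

0.25 m/s

Velocity is the slope of the x-t graph on 0–4 s: (0 − -1)/(4 − 0) = 0.25 m/s.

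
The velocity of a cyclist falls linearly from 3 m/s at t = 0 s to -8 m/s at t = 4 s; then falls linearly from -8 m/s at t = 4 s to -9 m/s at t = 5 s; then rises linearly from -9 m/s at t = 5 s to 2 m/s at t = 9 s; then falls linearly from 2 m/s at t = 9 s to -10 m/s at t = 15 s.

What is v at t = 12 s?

On 9–15 s the graph is linear from 2 to -10 m/s: v(12) = 2 + (-10 − 2)·(12 − 9)/(15 − 9) = -4 m/s.

-4 m/s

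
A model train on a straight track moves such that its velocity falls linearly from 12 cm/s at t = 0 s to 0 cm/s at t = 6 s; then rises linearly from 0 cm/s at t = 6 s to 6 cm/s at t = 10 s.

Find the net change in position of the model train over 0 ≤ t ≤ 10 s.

Displacement is the signed area under the v-t curve.
0–6 s: ½(12 + 0)(6) = 36 cm
6–10 s: ½(0 + 6)(4) = 12 cm
Net displacement = 48 cm

48 cm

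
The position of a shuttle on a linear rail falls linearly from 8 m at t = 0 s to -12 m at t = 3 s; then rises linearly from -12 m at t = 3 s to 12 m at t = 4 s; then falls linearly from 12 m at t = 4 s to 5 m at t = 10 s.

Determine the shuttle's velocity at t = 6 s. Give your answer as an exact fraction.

-7/6 m/s

Velocity is the slope of the x-t graph on 4–10 s: (5 − 12)/(10 − 4) = -7/6 m/s.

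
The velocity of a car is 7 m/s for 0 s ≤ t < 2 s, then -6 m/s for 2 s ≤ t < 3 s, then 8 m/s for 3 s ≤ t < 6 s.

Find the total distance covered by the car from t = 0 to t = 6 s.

Distance (not displacement) is the total path length: add the absolute areas under v-t.
0–2 s: |7| × 2 = 14 m
2–3 s: |-6| × 1 = 6 m
3–6 s: |8| × 3 = 24 m
Total distance = 44 m

44 m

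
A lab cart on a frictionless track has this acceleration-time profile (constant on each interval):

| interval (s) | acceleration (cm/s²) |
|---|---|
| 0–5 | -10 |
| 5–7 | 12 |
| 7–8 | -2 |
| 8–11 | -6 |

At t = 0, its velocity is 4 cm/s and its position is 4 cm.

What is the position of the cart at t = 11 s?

On each constant-a segment, Δv = aΔt and Δx = v₀Δt + ½aΔt²; chain segment to segment.
0–5 s: v starts 4 cm/s; Δx = 4·5 + ½·-10·5² = -105 cm; v ends -46 cm/s.
5–7 s: v starts -46 cm/s; Δx = -46·2 + ½·12·2² = -68 cm; v ends -22 cm/s.
7–8 s: v starts -22 cm/s; Δx = -22·1 + ½·-2·1² = -23 cm; v ends -24 cm/s.
8–11 s: v starts -24 cm/s; Δx = -24·3 + ½·-6·3² = -99 cm; v ends -42 cm/s.
x(11) = 4 + Σ Δx = -291 cm.

-291 cm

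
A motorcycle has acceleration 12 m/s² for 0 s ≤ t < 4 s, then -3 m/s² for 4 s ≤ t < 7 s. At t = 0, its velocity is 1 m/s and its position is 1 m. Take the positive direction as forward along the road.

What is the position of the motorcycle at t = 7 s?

On each constant-a segment, Δv = aΔt and Δx = v₀Δt + ½aΔt²; chain segment to segment.
0–4 s: v starts 1 m/s; Δx = 1·4 + ½·12·4² = 100 m; v ends 49 m/s.
4–7 s: v starts 49 m/s; Δx = 49·3 + ½·-3·3² = 133.5 m; v ends 40 m/s.
x(7) = 1 + Σ Δx = 234.5 m.

234.5 m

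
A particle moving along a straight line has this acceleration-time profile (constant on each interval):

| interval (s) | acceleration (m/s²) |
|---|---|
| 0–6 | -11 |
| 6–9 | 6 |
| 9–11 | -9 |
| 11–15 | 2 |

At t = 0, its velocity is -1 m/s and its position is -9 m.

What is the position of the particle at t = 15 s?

-755 m

On each constant-a segment, Δv = aΔt and Δx = v₀Δt + ½aΔt²; chain segment to segment.
0–6 s: v starts -1 m/s; Δx = -1·6 + ½·-11·6² = -204 m; v ends -67 m/s.
6–9 s: v starts -67 m/s; Δx = -67·3 + ½·6·3² = -174 m; v ends -49 m/s.
9–11 s: v starts -49 m/s; Δx = -49·2 + ½·-9·2² = -116 m; v ends -67 m/s.
11–15 s: v starts -67 m/s; Δx = -67·4 + ½·2·4² = -252 m; v ends -59 m/s.
x(15) = -9 + Σ Δx = -755 m.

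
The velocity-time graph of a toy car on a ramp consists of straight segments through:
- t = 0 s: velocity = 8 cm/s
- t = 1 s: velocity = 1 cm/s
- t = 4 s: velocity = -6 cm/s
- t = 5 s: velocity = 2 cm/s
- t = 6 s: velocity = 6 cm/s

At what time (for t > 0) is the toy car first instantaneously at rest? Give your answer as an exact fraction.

t = 10/7 s

v changes sign on 1–4 s (from 1 to -6); the graph is linear there, so v = 0 at t = 1 + (-1)·(4 − 1)/(-6 − 1) = 10/7 s.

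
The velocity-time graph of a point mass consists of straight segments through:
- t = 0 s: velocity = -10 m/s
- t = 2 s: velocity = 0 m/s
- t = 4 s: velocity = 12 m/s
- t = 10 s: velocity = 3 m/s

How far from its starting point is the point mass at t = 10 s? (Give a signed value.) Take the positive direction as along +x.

47 m

Net displacement equals the area under the velocity-time graph (areas below the axis count negative).
0–2 s: ½(-10 + 0)(2) = -10 m
2–4 s: ½(0 + 12)(2) = 12 m
4–10 s: ½(12 + 3)(6) = 45 m
Net displacement = 47 m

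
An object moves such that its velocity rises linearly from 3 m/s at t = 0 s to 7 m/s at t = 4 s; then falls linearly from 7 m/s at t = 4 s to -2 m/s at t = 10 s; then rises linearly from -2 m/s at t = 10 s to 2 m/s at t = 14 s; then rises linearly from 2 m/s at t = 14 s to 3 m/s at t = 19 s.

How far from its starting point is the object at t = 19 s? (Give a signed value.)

Displacement is the signed area under the v-t curve.
0–4 s: ½(3 + 7)(4) = 20 m
4–10 s: ½(7 + -2)(6) = 15 m
10–14 s: ½(-2 + 2)(4) = 0 m
14–19 s: ½(2 + 3)(5) = 12.5 m
Net displacement = 47.5 m

47.5 m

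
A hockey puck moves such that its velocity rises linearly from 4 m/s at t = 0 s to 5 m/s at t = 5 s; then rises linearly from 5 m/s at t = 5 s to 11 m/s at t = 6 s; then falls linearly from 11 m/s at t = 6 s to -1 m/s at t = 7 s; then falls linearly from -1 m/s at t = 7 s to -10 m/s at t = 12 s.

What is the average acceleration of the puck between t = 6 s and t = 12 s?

-3.5 m/s²

Average acceleration = Δv/Δt = (-10 − 11)/(12 − 6) = -3.5 m/s².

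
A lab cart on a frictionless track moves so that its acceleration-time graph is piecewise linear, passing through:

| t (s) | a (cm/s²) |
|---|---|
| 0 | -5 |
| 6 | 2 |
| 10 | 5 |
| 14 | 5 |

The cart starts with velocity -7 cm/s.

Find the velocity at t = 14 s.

18 cm/s

Δv equals the area under the a-t graph; then v = v₀ + Δv.
0–6 s: ½(-5 + 2)(6) = -9 cm/s
6–10 s: ½(2 + 5)(4) = 14 cm/s
10–14 s: 5 × 4 = 20 cm/s
Δv = 25 cm/s, so v(14) = -7 + (25) = 18 cm/s.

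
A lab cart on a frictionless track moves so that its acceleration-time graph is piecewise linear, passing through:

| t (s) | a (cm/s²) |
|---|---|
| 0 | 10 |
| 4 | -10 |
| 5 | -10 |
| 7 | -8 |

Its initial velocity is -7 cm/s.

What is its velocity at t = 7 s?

-35 cm/s

Δv equals the area under the a-t graph; then v = v₀ + Δv.
0–4 s: ½(10 + -10)(4) = 0 cm/s
4–5 s: -10 × 1 = -10 cm/s
5–7 s: ½(-10 + -8)(2) = -18 cm/s
Δv = -28 cm/s, so v(7) = -7 + (-28) = -35 cm/s.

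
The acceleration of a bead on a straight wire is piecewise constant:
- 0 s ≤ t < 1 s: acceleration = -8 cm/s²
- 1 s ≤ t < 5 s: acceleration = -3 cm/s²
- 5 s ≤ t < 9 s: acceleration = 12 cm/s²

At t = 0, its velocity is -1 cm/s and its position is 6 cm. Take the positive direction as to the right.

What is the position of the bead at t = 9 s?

On each constant-a segment, Δv = aΔt and Δx = v₀Δt + ½aΔt²; chain segment to segment.
0–1 s: v starts -1 cm/s; Δx = -1·1 + ½·-8·1² = -5 cm; v ends -9 cm/s.
1–5 s: v starts -9 cm/s; Δx = -9·4 + ½·-3·4² = -60 cm; v ends -21 cm/s.
5–9 s: v starts -21 cm/s; Δx = -21·4 + ½·12·4² = 12 cm; v ends 27 cm/s.
x(9) = 6 + Σ Δx = -47 cm.

-47 cm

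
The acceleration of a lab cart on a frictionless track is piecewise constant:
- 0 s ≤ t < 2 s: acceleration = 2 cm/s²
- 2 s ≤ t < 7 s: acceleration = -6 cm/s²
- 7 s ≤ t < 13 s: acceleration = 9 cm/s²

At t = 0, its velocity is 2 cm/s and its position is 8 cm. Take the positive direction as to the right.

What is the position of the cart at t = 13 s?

On each constant-a segment, Δv = aΔt and Δx = v₀Δt + ½aΔt²; chain segment to segment.
0–2 s: v starts 2 cm/s; Δx = 2·2 + ½·2·2² = 8 cm; v ends 6 cm/s.
2–7 s: v starts 6 cm/s; Δx = 6·5 + ½·-6·5² = -45 cm; v ends -24 cm/s.
7–13 s: v starts -24 cm/s; Δx = -24·6 + ½·9·6² = 18 cm; v ends 30 cm/s.
x(13) = 8 + Σ Δx = -11 cm.

-11 cm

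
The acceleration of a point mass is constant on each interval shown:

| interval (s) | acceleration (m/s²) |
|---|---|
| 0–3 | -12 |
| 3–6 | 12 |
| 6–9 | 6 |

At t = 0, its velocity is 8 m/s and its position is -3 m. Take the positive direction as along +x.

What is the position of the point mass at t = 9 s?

On each constant-a segment, Δv = aΔt and Δx = v₀Δt + ½aΔt²; chain segment to segment.
0–3 s: v starts 8 m/s; Δx = 8·3 + ½·-12·3² = -30 m; v ends -28 m/s.
3–6 s: v starts -28 m/s; Δx = -28·3 + ½·12·3² = -30 m; v ends 8 m/s.
6–9 s: v starts 8 m/s; Δx = 8·3 + ½·6·3² = 51 m; v ends 26 m/s.
x(9) = -3 + Σ Δx = -12 m.

-12 m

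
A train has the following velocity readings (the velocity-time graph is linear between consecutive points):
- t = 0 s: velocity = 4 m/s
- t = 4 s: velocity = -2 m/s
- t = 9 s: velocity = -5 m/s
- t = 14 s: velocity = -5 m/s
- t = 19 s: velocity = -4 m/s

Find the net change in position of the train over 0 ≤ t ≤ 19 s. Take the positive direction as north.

-61 m

Displacement is the signed area under the v-t curve.
0–4 s: ½(4 + -2)(4) = 4 m
4–9 s: ½(-2 + -5)(5) = -17.5 m
9–14 s: -5 × 5 = -25 m
14–19 s: ½(-5 + -4)(5) = -22.5 m
Net displacement = -61 m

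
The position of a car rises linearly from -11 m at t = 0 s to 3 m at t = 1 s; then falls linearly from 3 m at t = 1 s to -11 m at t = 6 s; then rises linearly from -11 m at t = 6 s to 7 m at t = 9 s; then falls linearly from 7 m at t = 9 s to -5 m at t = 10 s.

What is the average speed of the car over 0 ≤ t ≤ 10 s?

5.8 m/s

Average speed = (total path length)/(elapsed time); on a piecewise-linear x-t graph the path length is Σ|Δx|.
0–1 s: |Δx| = |3 − -11| = 14 m
1–6 s: |Δx| = |-11 − 3| = 14 m
6–9 s: |Δx| = |7 − -11| = 18 m
9–10 s: |Δx| = |-5 − 7| = 12 m
Total path = 58 m; average speed = 58/10 = 5.8 m/s.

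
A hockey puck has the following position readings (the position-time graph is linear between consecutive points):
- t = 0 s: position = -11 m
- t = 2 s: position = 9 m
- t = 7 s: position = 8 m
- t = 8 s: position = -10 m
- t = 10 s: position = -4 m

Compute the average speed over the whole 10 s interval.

4.5 m/s

Average speed = (total path length)/(elapsed time); on a piecewise-linear x-t graph the path length is Σ|Δx|.
0–2 s: |Δx| = |9 − -11| = 20 m
2–7 s: |Δx| = |8 − 9| = 1 m
7–8 s: |Δx| = |-10 − 8| = 18 m
8–10 s: |Δx| = |-4 − -10| = 6 m
Total path = 45 m; average speed = 45/10 = 4.5 m/s.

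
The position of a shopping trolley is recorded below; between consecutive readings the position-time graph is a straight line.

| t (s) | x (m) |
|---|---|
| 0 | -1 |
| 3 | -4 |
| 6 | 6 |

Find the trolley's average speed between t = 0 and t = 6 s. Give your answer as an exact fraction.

Average speed = (total path length)/(elapsed time); on a piecewise-linear x-t graph the path length is Σ|Δx|.
0–3 s: |Δx| = |-4 − -1| = 3 m
3–6 s: |Δx| = |6 − -4| = 10 m
Total path = 13 m; average speed = 13/6 = 13/6 m/s.

13/6 m/s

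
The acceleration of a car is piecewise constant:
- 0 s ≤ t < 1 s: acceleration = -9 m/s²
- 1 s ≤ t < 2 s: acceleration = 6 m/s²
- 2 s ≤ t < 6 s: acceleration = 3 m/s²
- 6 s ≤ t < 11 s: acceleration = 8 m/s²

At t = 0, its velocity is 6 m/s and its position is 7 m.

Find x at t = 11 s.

On each constant-a segment, Δv = aΔt and Δx = v₀Δt + ½aΔt²; chain segment to segment.
0–1 s: v starts 6 m/s; Δx = 6·1 + ½·-9·1² = 1.5 m; v ends -3 m/s.
1–2 s: v starts -3 m/s; Δx = -3·1 + ½·6·1² = 0 m; v ends 3 m/s.
2–6 s: v starts 3 m/s; Δx = 3·4 + ½·3·4² = 36 m; v ends 15 m/s.
6–11 s: v starts 15 m/s; Δx = 15·5 + ½·8·5² = 175 m; v ends 55 m/s.
x(11) = 7 + Σ Δx = 219.5 m.

219.5 m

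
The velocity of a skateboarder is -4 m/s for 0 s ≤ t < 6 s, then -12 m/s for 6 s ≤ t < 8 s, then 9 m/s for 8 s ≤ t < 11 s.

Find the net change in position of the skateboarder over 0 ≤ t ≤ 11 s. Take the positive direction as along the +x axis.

Displacement is the signed area under the v-t curve.
0–6 s: -4 × 6 = -24 m
6–8 s: -12 × 2 = -24 m
8–11 s: 9 × 3 = 27 m
Net displacement = -21 m

-21 m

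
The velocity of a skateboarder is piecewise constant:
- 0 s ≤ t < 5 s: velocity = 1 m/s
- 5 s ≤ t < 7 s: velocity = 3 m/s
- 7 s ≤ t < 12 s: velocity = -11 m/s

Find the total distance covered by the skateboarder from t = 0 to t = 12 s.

66 m

Distance (not displacement) is the total path length: add the absolute areas under v-t.
0–5 s: |1| × 5 = 5 m
5–7 s: |3| × 2 = 6 m
7–12 s: |-11| × 5 = 55 m
Total distance = 66 m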